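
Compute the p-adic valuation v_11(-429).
v_11(-429) = 1

v_11(n) is the largest exponent k such that 11^k divides n. Factor out: -429 = -11^1 · 39. (Sign doesn't affect v_p.) So v_11(-429) = 1.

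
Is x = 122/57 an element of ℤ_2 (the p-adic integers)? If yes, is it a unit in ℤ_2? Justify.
x ∈ ℤ_2 but not a unit; v_2(x) = 1 > 0

ℤ_2 = {x ∈ ℚ_2 : v_2(x) ≥ 0} and ℤ_2^× = {x ∈ ℤ_2 : v_2(x) = 0}. Here v_2(122/57) = v_2(num) − v_2(den) = 1; compare against these criteria.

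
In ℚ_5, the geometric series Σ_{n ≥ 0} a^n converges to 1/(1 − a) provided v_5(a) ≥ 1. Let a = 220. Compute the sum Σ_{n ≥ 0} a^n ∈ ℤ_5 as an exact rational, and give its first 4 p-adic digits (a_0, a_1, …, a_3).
Σ a^n = 1/(1 − a) = -1/219;  first 4 digits = (1, 4, 4, 2)

v_5(a) = 1 ≥ 1, so the series converges in ℤ_5 to 1/(1 − a) = 1/(1 − 220) = -1/219. Expand this rational in ℤ_5: compute digits iteratively via d_i = x_i mod 5, x_{i+1} = (x_i − d_i)/5. The first 4 digits are (1, 4, 4, 2).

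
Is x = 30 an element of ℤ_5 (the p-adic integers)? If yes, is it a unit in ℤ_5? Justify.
x ∈ ℤ_5 but not a unit; v_5(x) = 1 > 0

ℤ_5 = {x ∈ ℚ_5 : v_5(x) ≥ 0} and ℤ_5^× = {x ∈ ℤ_5 : v_5(x) = 0}. Here v_5(30) = v_5(num) − v_5(den) = 1; compare against these criteria.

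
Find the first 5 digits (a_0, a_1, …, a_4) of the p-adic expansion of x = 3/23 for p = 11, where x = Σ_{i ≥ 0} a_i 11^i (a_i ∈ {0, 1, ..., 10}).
(a_0, …, a_4) = (3, 5, 0, 10, 1)

v_11(3/23) = 0 (numerator and denominator both coprime to 11), so x ∈ ℤ_11^×. Compute digits iteratively via a_i = x_i mod 11, x_{i+1} = (x_i − a_i)/11, with x_0 = x:
  x_0 = 3/23;  a_0 = 3;  x_1 = (x_0 − 3)/11 = -6/23
  x_1 = -6/23;  a_1 = 5;  x_2 = (x_1 − 5)/11 = -11/23
  x_2 = -11/23;  a_2 = 0;  x_3 = (x_2 − 0)/11 = -1/23
  x_3 = -1/23;  a_3 = 10;  x_4 = (x_3 − 10)/11 = -21/23
  x_4 = -21/23;  a_4 = 1;  x_5 = (x_4 − 1)/11 = -4/23
Digits: (3, 5, 0, 10, 1).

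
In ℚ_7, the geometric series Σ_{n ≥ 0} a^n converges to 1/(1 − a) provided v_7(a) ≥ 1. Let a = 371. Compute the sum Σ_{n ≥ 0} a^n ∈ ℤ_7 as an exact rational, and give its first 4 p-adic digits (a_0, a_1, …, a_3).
Σ a^n = 1/(1 − a) = -1/370;  first 4 digits = (1, 4, 2, 4)

v_7(a) = 1 ≥ 1, so the series converges in ℤ_7 to 1/(1 − a) = 1/(1 − 371) = -1/370. Expand this rational in ℤ_7: compute digits iteratively via d_i = x_i mod 7, x_{i+1} = (x_i − d_i)/7. The first 4 digits are (1, 4, 2, 4).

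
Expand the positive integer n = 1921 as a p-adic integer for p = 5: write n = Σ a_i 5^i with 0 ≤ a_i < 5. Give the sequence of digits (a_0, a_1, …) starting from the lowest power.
(a_0, a_1, …) = (1, 4, 1, 0, 3)

Repeated division by 5 gives the digits low-to-high: 1921 = 1 + 4·5^1 + 1·5^2 + 3·5^4. Digit sequence: (1, 4, 1, 0, 3).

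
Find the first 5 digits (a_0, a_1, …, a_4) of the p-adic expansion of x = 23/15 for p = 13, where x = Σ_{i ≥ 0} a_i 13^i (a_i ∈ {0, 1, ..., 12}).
(a_0, …, a_4) = (5, 11, 0, 6, 3)

v_13(23/15) = 0 (numerator and denominator both coprime to 13), so x ∈ ℤ_13^×. Compute digits iteratively via a_i = x_i mod 13, x_{i+1} = (x_i − a_i)/13, with x_0 = x:
  x_0 = 23/15;  a_0 = 5;  x_1 = (x_0 − 5)/13 = -4/15
  x_1 = -4/15;  a_1 = 11;  x_2 = (x_1 − 11)/13 = -13/15
  x_2 = -13/15;  a_2 = 0;  x_3 = (x_2 − 0)/13 = -1/15
  x_3 = -1/15;  a_3 = 6;  x_4 = (x_3 − 6)/13 = -7/15
  x_4 = -7/15;  a_4 = 3;  x_5 = (x_4 − 3)/13 = -4/15
Digits: (5, 11, 0, 6, 3).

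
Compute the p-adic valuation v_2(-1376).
v_2(-1376) = 5

v_2(n) is the largest exponent k such that 2^k divides n. Factor out: -1376 = -2^5 · 43. (Sign doesn't affect v_p.) So v_2(-1376) = 5.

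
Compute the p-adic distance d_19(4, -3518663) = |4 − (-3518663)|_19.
d_19(4, -3518663) = 1/130321

Step 1 — x − y = 4 − (-3518663) = 3518667. Step 2 — v_19(3518667) = 4 (factor: 3518667 = (19^4 · 27); the sign does not affect v_p). Step 3 — |x − y|_19 = 19^{-4} = 1/130321.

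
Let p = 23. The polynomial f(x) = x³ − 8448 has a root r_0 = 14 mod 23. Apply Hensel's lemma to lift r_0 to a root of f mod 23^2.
r_1 = 290 (mod 529)

Hensel: r_{i+1} = r_i − f(r_i)/f′(r_i) mod 23^{i+2}, where f′(x) = 3x². Iterate:
  r_0 = 14 (mod 23)
  r_1 = 290 (mod 529)
Final: r = 290 with f(r) ≡ 0 mod 23^2.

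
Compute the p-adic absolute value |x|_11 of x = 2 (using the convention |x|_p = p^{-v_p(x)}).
|2|_11 = 1

Step 1 — compute v_11(x) by factoring powers of 11 out of the numerator and denominator: v_11(2) = 0. Step 2 — apply |x|_p = p^{-v_p(x)} = 11^{0} = 1.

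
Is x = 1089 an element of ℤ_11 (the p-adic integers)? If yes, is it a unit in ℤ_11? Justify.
x ∈ ℤ_11 but not a unit; v_11(x) = 2 > 0

ℤ_11 = {x ∈ ℚ_11 : v_11(x) ≥ 0} and ℤ_11^× = {x ∈ ℤ_11 : v_11(x) = 0}. Here v_11(1089) = v_11(num) − v_11(den) = 2; compare against these criteria.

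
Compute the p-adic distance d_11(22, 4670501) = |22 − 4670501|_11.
d_11(22, 4670501) = 1/161051

Step 1 — x − y = 22 − 4670501 = -4670479. Step 2 — v_11(-4670479) = 5 (factor: -4670479 = −(11^5 · 29); the sign does not affect v_p). Step 3 — |x − y|_11 = 11^{-5} = 1/161051.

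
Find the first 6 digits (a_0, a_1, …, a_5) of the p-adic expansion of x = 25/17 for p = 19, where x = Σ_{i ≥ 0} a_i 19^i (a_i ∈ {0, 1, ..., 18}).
(a_0, …, a_5) = (16, 16, 17, 8, 4, 2)

v_19(25/17) = 0 (numerator and denominator both coprime to 19), so x ∈ ℤ_19^×. Compute digits iteratively via a_i = x_i mod 19, x_{i+1} = (x_i − a_i)/19, with x_0 = x:
  x_0 = 25/17;  a_0 = 16;  x_1 = (x_0 − 16)/19 = -13/17
  x_1 = -13/17;  a_1 = 16;  x_2 = (x_1 − 16)/19 = -15/17
  x_2 = -15/17;  a_2 = 17;  x_3 = (x_2 − 17)/19 = -16/17
  x_3 = -16/17;  a_3 = 8;  x_4 = (x_3 − 8)/19 = -8/17
  x_4 = -8/17;  a_4 = 4;  x_5 = (x_4 − 4)/19 = -4/17
  x_5 = -4/17;  a_5 = 2;  x_6 = (x_5 − 2)/19 = -2/17
Digits: (16, 16, 17, 8, 4, 2).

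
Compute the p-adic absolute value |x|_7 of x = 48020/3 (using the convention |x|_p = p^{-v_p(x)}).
|48020/3|_7 = 1/2401

Step 1 — compute v_7(x) by factoring powers of 7 out of the numerator and denominator: v_7(48020/3) = 4. Step 2 — apply |x|_p = p^{-v_p(x)} = 7^{-4} = 1/2401.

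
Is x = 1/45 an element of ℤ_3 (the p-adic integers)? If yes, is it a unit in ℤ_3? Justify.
x ∉ ℤ_3 (v_3(x) = -2 < 0)

ℤ_3 = {x ∈ ℚ_3 : v_3(x) ≥ 0} and ℤ_3^× = {x ∈ ℤ_3 : v_3(x) = 0}. Here v_3(1/45) = v_3(num) − v_3(den) = -2; compare against these criteria.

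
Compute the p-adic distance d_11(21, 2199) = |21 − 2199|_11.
d_11(21, 2199) = 1/121

Step 1 — x − y = 21 − 2199 = -2178. Step 2 — v_11(-2178) = 2 (factor: -2178 = −(11^2 · 18); the sign does not affect v_p). Step 3 — |x − y|_11 = 11^{-2} = 1/121.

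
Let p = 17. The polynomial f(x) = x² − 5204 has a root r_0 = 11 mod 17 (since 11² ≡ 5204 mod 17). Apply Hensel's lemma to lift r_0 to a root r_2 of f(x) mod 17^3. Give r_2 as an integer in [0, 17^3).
r_2 = 2646 (mod 4913)

Hensel's recurrence: r_{i+1} = r_i − f(r_i)·(f′(r_i))^{-1} mod 17^{i+2}, with f′(x) = 2x. Iterate:
  r_0 = 11 (mod 17)
  r_1 = 45 (mod 289)
  r_2 = 2646 (mod 4913)
Final: r_2 = 2646, and one checks f(r_2) ≡ 0 mod 17^3.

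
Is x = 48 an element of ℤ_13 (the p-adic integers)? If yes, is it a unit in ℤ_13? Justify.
x ∈ ℤ_13^× (unit); v_13(x) = 0

ℤ_13 = {x ∈ ℚ_13 : v_13(x) ≥ 0} and ℤ_13^× = {x ∈ ℤ_13 : v_13(x) = 0}. Here v_13(48) = v_13(num) − v_13(den) = 0; compare against these criteria.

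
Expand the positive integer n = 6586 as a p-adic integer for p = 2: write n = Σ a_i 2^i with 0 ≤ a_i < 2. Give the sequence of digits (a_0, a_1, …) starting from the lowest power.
(a_0, a_1, …) = (0, 1, 0, 1, 1, 1, 0, 1, 1, 0, 0, 1, 1)

Repeated division by 2 gives the digits low-to-high: 6586 = 1·2^1 + 1·2^3 + 1·2^4 + 1·2^5 + 1·2^7 + 1·2^8 + 1·2^11 + 1·2^12. Digit sequence: (0, 1, 0, 1, 1, 1, 0, 1, 1, 0, 0, 1, 1).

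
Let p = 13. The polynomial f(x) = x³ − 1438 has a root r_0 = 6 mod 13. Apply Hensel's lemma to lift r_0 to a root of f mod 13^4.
r_3 = 7663 (mod 28561)

Hensel: r_{i+1} = r_i − f(r_i)/f′(r_i) mod 13^{i+2}, where f′(x) = 3x². Iterate:
  r_0 = 6 (mod 13)
  r_1 = 58 (mod 169)
  r_2 = 1072 (mod 2197)
  r_3 = 7663 (mod 28561)
Final: r = 7663 with f(r) ≡ 0 mod 13^4.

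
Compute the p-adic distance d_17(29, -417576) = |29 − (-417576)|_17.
d_17(29, -417576) = 1/83521

Step 1 — x − y = 29 − (-417576) = 417605. Step 2 — v_17(417605) = 4 (factor: 417605 = (17^4 · 5); the sign does not affect v_p). Step 3 — |x − y|_17 = 17^{-4} = 1/83521.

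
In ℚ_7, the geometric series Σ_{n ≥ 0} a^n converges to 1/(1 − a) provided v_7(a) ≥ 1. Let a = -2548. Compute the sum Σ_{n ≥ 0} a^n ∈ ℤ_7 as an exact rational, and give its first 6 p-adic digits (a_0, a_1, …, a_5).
Σ a^n = 1/(1 − a) = 1/2549;  first 6 digits = (1, 0, 4, 6, 0, 1)

v_7(a) = 2 ≥ 1, so the series converges in ℤ_7 to 1/(1 − a) = 1/(1 − (-2548)) = 1/2549. Expand this rational in ℤ_7: compute digits iteratively via d_i = x_i mod 7, x_{i+1} = (x_i − d_i)/7. The first 6 digits are (1, 0, 4, 6, 0, 1).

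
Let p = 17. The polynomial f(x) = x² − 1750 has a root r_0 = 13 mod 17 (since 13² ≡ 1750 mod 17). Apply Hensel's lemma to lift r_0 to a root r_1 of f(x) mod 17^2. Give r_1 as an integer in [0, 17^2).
r_1 = 285 (mod 289)

Hensel's recurrence: r_{i+1} = r_i − f(r_i)·(f′(r_i))^{-1} mod 17^{i+2}, with f′(x) = 2x. Iterate:
  r_0 = 13 (mod 17)
  r_1 = 285 (mod 289)
Final: r_1 = 285, and one checks f(r_1) ≡ 0 mod 17^2.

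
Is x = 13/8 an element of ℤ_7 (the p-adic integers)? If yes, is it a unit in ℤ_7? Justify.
x ∈ ℤ_7^× (unit); v_7(x) = 0

ℤ_7 = {x ∈ ℚ_7 : v_7(x) ≥ 0} and ℤ_7^× = {x ∈ ℤ_7 : v_7(x) = 0}. Here v_7(13/8) = v_7(num) − v_7(den) = 0; compare against these criteria.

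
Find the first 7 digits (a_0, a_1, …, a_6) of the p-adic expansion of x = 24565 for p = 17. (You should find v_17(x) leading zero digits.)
(a_0, …, a_6) = (0, 0, 0, 5, 0, 0, 0)

v_17(24565) = 3, so a_0 = ... = a_2 = 0. Factor out: x = 17^3 · u with u = 5 a unit in ℤ_17. Expand u iteratively via a_{v+i} = u_i mod 17, u_{i+1} = (u_i − a_{v+i})/17:
  u_0 = 5;  a_3 = 5;  u_1 = (u_0 − 5)/17 = 0
  u_1 = 0;  a_4 = 0;  u_2 = (u_1 − 0)/17 = 0
  u_2 = 0;  a_5 = 0;  u_3 = (u_2 − 0)/17 = 0
  u_3 = 0;  a_6 = 0;  u_4 = (u_3 − 0)/17 = 0
Digits: (0, 0, 0, 5, 0, 0, 0).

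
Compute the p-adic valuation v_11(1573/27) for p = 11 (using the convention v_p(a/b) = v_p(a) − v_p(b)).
v_11(1573/27) = 2

Factor powers of 11 from the numerator and denominator of the reduced fraction: 1573 = 11^2 · 13 and 27 = 11^0 · 27. Apply v_p(a/b) = v_p(a) − v_p(b): v_11(1573/27) = 2 − 0 = 2.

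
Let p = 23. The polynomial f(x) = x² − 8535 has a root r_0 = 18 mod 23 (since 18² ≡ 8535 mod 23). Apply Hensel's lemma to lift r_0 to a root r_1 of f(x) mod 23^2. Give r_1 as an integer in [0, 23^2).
r_1 = 202 (mod 529)

Hensel's recurrence: r_{i+1} = r_i − f(r_i)·(f′(r_i))^{-1} mod 23^{i+2}, with f′(x) = 2x. Iterate:
  r_0 = 18 (mod 23)
  r_1 = 202 (mod 529)
Final: r_1 = 202, and one checks f(r_1) ≡ 0 mod 23^2.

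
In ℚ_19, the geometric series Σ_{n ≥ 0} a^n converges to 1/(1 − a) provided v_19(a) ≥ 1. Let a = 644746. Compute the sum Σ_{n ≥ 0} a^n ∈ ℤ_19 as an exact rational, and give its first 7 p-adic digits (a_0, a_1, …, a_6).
Σ a^n = 1/(1 − a) = -1/644745;  first 7 digits = (1, 0, 0, 18, 4, 0, 1)

v_19(a) = 3 ≥ 1, so the series converges in ℤ_19 to 1/(1 − a) = 1/(1 − 644746) = -1/644745. Expand this rational in ℤ_19: compute digits iteratively via d_i = x_i mod 19, x_{i+1} = (x_i − d_i)/19. The first 7 digits are (1, 0, 0, 18, 4, 0, 1).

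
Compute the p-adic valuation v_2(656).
v_2(656) = 4

v_2(n) is the largest exponent k such that 2^k divides n. Factor out: 656 = 2^4 · 41. (Sign doesn't affect v_p.) So v_2(656) = 4.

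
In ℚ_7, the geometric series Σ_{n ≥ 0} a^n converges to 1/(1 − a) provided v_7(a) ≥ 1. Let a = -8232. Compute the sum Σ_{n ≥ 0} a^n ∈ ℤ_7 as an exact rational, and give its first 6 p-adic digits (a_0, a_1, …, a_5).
Σ a^n = 1/(1 − a) = 1/8233;  first 6 digits = (1, 0, 0, 4, 3, 6)

v_7(a) = 3 ≥ 1, so the series converges in ℤ_7 to 1/(1 − a) = 1/(1 − (-8232)) = 1/8233. Expand this rational in ℤ_7: compute digits iteratively via d_i = x_i mod 7, x_{i+1} = (x_i − d_i)/7. The first 6 digits are (1, 0, 0, 4, 3, 6).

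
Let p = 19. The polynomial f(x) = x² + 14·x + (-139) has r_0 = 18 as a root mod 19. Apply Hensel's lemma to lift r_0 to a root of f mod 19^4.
r_3 = 100851 (mod 130321)

Hensel: r_{i+1} = r_i − f(r_i)·(f′(r_i))^{-1} mod 19^{i+2}, f′(x) = 2x + 14. Iterate:
  r_0 = 18 (mod 19)
  r_1 = 132 (mod 361)
  r_2 = 4825 (mod 6859)
  r_3 = 100851 (mod 130321)
Final: r = 100851 satisfies f(r) ≡ 0 mod 19^4.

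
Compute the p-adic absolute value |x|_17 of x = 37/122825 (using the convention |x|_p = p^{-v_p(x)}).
|37/122825|_17 = 4913

Step 1 — compute v_17(x) by factoring powers of 17 out of the numerator and denominator: v_17(37/122825) = -3. Step 2 — apply |x|_p = p^{-v_p(x)} = 17^{3} = 4913.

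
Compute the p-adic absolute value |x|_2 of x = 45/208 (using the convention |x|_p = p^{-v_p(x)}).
|45/208|_2 = 16

Step 1 — compute v_2(x) by factoring powers of 2 out of the numerator and denominator: v_2(45/208) = -4. Step 2 — apply |x|_p = p^{-v_p(x)} = 2^{4} = 16.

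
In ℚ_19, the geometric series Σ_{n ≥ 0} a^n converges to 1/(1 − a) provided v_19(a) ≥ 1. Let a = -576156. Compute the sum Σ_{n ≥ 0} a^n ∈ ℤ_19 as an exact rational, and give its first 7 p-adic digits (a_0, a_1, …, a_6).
Σ a^n = 1/(1 − a) = 1/576157;  first 7 digits = (1, 0, 0, 11, 14, 18, 6)

v_19(a) = 3 ≥ 1, so the series converges in ℤ_19 to 1/(1 − a) = 1/(1 − (-576156)) = 1/576157. Expand this rational in ℤ_19: compute digits iteratively via d_i = x_i mod 19, x_{i+1} = (x_i − d_i)/19. The first 7 digits are (1, 0, 0, 11, 14, 18, 6).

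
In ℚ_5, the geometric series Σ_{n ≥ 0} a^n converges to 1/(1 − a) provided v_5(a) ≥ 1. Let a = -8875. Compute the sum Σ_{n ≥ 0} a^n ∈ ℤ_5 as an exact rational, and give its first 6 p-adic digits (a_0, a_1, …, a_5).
Σ a^n = 1/(1 − a) = 1/8876;  first 6 digits = (1, 0, 0, 4, 0, 2)

v_5(a) = 3 ≥ 1, so the series converges in ℤ_5 to 1/(1 − a) = 1/(1 − (-8875)) = 1/8876. Expand this rational in ℤ_5: compute digits iteratively via d_i = x_i mod 5, x_{i+1} = (x_i − d_i)/5. The first 6 digits are (1, 0, 0, 4, 0, 2).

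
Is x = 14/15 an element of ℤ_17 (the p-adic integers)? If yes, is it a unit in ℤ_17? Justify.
x ∈ ℤ_17^× (unit); v_17(x) = 0

ℤ_17 = {x ∈ ℚ_17 : v_17(x) ≥ 0} and ℤ_17^× = {x ∈ ℤ_17 : v_17(x) = 0}. Here v_17(14/15) = v_17(num) − v_17(den) = 0; compare against these criteria.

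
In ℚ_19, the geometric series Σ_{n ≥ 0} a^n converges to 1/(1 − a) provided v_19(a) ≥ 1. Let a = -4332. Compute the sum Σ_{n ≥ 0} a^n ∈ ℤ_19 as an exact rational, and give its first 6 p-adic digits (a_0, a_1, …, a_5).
Σ a^n = 1/(1 − a) = 1/4333;  first 6 digits = (1, 0, 7, 18, 10, 7)

v_19(a) = 2 ≥ 1, so the series converges in ℤ_19 to 1/(1 − a) = 1/(1 − (-4332)) = 1/4333. Expand this rational in ℤ_19: compute digits iteratively via d_i = x_i mod 19, x_{i+1} = (x_i − d_i)/19. The first 6 digits are (1, 0, 7, 18, 10, 7).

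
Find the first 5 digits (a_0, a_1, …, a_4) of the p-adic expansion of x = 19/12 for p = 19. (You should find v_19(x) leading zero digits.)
(a_0, …, a_4) = (0, 8, 17, 7, 17)

v_19(19/12) = 1, so a_0 = ... = a_0 = 0. Factor out: x = 19^1 · u with u = 1/12 a unit in ℤ_19. Expand u iteratively via a_{v+i} = u_i mod 19, u_{i+1} = (u_i − a_{v+i})/19:
  u_0 = 1/12;  a_1 = 8;  u_1 = (u_0 − 8)/19 = -5/12
  u_1 = -5/12;  a_2 = 17;  u_2 = (u_1 − 17)/19 = -11/12
  u_2 = -11/12;  a_3 = 7;  u_3 = (u_2 − 7)/19 = -5/12
  u_3 = -5/12;  a_4 = 17;  u_4 = (u_3 − 17)/19 = -11/12
Digits: (0, 8, 17, 7, 17).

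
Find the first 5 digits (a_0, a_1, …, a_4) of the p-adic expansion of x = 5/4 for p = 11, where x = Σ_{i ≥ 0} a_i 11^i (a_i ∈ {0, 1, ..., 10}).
(a_0, …, a_4) = (4, 8, 2, 8, 2)

v_11(5/4) = 0 (numerator and denominator both coprime to 11), so x ∈ ℤ_11^×. Compute digits iteratively via a_i = x_i mod 11, x_{i+1} = (x_i − a_i)/11, with x_0 = x:
  x_0 = 5/4;  a_0 = 4;  x_1 = (x_0 − 4)/11 = -1/4
  x_1 = -1/4;  a_1 = 8;  x_2 = (x_1 − 8)/11 = -3/4
  x_2 = -3/4;  a_2 = 2;  x_3 = (x_2 − 2)/11 = -1/4
  x_3 = -1/4;  a_3 = 8;  x_4 = (x_3 − 8)/11 = -3/4
  x_4 = -3/4;  a_4 = 2;  x_5 = (x_4 − 2)/11 = -1/4
Digits: (4, 8, 2, 8, 2).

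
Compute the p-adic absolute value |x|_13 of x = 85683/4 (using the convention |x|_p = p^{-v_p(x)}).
|85683/4|_13 = 1/28561

Step 1 — compute v_13(x) by factoring powers of 13 out of the numerator and denominator: v_13(85683/4) = 4. Step 2 — apply |x|_p = p^{-v_p(x)} = 13^{-4} = 1/28561.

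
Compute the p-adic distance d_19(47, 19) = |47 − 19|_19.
d_19(47, 19) = 1

Step 1 — x − y = 47 − 19 = 28. Step 2 — v_19(28) = 0 (factor: 28 = (19^0 · 28); the sign does not affect v_p). Step 3 — |x − y|_19 = 19^{0} = 1.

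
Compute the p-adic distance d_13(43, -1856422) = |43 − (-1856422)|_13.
d_13(43, -1856422) = 1/371293

Step 1 — x − y = 43 − (-1856422) = 1856465. Step 2 — v_13(1856465) = 5 (factor: 1856465 = (13^5 · 5); the sign does not affect v_p). Step 3 — |x − y|_13 = 13^{-5} = 1/371293.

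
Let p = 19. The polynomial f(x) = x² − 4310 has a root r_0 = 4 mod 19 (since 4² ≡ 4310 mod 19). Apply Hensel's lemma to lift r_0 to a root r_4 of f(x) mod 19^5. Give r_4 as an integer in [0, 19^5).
r_4 = 871363 (mod 2476099)

Hensel's recurrence: r_{i+1} = r_i − f(r_i)·(f′(r_i))^{-1} mod 19^{i+2}, with f′(x) = 2x. Iterate:
  r_0 = 4 (mod 19)
  r_1 = 270 (mod 361)
  r_2 = 270 (mod 6859)
  r_3 = 89437 (mod 130321)
  r_4 = 871363 (mod 2476099)
Final: r_4 = 871363, and one checks f(r_4) ≡ 0 mod 19^5.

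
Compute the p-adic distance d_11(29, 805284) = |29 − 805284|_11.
d_11(29, 805284) = 1/161051

Step 1 — x − y = 29 − 805284 = -805255. Step 2 — v_11(-805255) = 5 (factor: -805255 = −(11^5 · 5); the sign does not affect v_p). Step 3 — |x − y|_11 = 11^{-5} = 1/161051.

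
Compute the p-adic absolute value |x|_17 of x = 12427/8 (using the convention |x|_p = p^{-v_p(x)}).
|12427/8|_17 = 1/289

Step 1 — compute v_17(x) by factoring powers of 17 out of the numerator and denominator: v_17(12427/8) = 2. Step 2 — apply |x|_p = p^{-v_p(x)} = 17^{-2} = 1/289.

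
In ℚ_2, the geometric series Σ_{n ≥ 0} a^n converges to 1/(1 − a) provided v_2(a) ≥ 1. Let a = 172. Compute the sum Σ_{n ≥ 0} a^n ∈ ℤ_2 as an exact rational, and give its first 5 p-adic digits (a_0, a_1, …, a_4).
Σ a^n = 1/(1 − a) = -1/171;  first 5 digits = (1, 0, 1, 1, 1)

v_2(a) = 2 ≥ 1, so the series converges in ℤ_2 to 1/(1 − a) = 1/(1 − 172) = -1/171. Expand this rational in ℤ_2: compute digits iteratively via d_i = x_i mod 2, x_{i+1} = (x_i − d_i)/2. The first 5 digits are (1, 0, 1, 1, 1).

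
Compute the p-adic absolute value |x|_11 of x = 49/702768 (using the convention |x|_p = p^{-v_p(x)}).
|49/702768|_11 = 14641

Step 1 — compute v_11(x) by factoring powers of 11 out of the numerator and denominator: v_11(49/702768) = -4. Step 2 — apply |x|_p = p^{-v_p(x)} = 11^{4} = 14641.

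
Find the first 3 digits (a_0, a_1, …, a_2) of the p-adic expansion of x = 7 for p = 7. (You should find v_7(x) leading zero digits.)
(a_0, …, a_2) = (0, 1, 0)

v_7(7) = 1, so a_0 = ... = a_0 = 0. Factor out: x = 7^1 · u with u = 1 a unit in ℤ_7. Expand u iteratively via a_{v+i} = u_i mod 7, u_{i+1} = (u_i − a_{v+i})/7:
  u_0 = 1;  a_1 = 1;  u_1 = (u_0 − 1)/7 = 0
  u_1 = 0;  a_2 = 0;  u_2 = (u_1 − 0)/7 = 0
Digits: (0, 1, 0).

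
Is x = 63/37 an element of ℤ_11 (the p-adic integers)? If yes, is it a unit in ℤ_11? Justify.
x ∈ ℤ_11^× (unit); v_11(x) = 0

ℤ_11 = {x ∈ ℚ_11 : v_11(x) ≥ 0} and ℤ_11^× = {x ∈ ℤ_11 : v_11(x) = 0}. Here v_11(63/37) = v_11(num) − v_11(den) = 0; compare against these criteria.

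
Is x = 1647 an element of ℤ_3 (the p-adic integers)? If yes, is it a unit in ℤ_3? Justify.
x ∈ ℤ_3 but not a unit; v_3(x) = 3 > 0

ℤ_3 = {x ∈ ℚ_3 : v_3(x) ≥ 0} and ℤ_3^× = {x ∈ ℤ_3 : v_3(x) = 0}. Here v_3(1647) = v_3(num) − v_3(den) = 3; compare against these criteria.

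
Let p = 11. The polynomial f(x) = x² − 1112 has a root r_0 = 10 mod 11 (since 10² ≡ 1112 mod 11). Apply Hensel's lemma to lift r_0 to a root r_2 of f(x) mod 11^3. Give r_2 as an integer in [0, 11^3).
r_2 = 835 (mod 1331)

Hensel's recurrence: r_{i+1} = r_i − f(r_i)·(f′(r_i))^{-1} mod 11^{i+2}, with f′(x) = 2x. Iterate:
  r_0 = 10 (mod 11)
  r_1 = 109 (mod 121)
  r_2 = 835 (mod 1331)
Final: r_2 = 835, and one checks f(r_2) ≡ 0 mod 11^3.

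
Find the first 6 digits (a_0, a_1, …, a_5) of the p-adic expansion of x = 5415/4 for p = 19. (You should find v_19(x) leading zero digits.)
(a_0, …, a_5) = (0, 0, 18, 4, 14, 4)

v_19(5415/4) = 2, so a_0 = ... = a_1 = 0. Factor out: x = 19^2 · u with u = 15/4 a unit in ℤ_19. Expand u iteratively via a_{v+i} = u_i mod 19, u_{i+1} = (u_i − a_{v+i})/19:
  u_0 = 15/4;  a_2 = 18;  u_1 = (u_0 − 18)/19 = -3/4
  u_1 = -3/4;  a_3 = 4;  u_2 = (u_1 − 4)/19 = -1/4
  u_2 = -1/4;  a_4 = 14;  u_3 = (u_2 − 14)/19 = -3/4
  u_3 = -3/4;  a_5 = 4;  u_4 = (u_3 − 4)/19 = -1/4
Digits: (0, 0, 18, 4, 14, 4).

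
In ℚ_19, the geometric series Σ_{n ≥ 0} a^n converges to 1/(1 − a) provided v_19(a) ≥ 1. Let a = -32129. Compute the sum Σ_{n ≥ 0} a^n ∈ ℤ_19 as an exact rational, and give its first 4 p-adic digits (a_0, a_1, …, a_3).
Σ a^n = 1/(1 − a) = 1/32130;  first 4 digits = (1, 0, 6, 14)

v_19(a) = 2 ≥ 1, so the series converges in ℤ_19 to 1/(1 − a) = 1/(1 − (-32129)) = 1/32130. Expand this rational in ℤ_19: compute digits iteratively via d_i = x_i mod 19, x_{i+1} = (x_i − d_i)/19. The first 4 digits are (1, 0, 6, 14).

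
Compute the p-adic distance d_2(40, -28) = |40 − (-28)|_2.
d_2(40, -28) = 1/4

Step 1 — x − y = 40 − (-28) = 68. Step 2 — v_2(68) = 2 (factor: 68 = (2^2 · 17); the sign does not affect v_p). Step 3 — |x − y|_2 = 2^{-2} = 1/4.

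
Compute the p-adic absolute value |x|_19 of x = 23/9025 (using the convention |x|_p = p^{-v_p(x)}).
|23/9025|_19 = 361

Step 1 — compute v_19(x) by factoring powers of 19 out of the numerator and denominator: v_19(23/9025) = -2. Step 2 — apply |x|_p = p^{-v_p(x)} = 19^{2} = 361.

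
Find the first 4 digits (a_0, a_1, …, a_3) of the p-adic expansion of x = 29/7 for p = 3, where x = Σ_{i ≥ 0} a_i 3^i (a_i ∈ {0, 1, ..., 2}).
(a_0, …, a_3) = (2, 2, 0, 2)

v_3(29/7) = 0 (numerator and denominator both coprime to 3), so x ∈ ℤ_3^×. Compute digits iteratively via a_i = x_i mod 3, x_{i+1} = (x_i − a_i)/3, with x_0 = x:
  x_0 = 29/7;  a_0 = 2;  x_1 = (x_0 − 2)/3 = 5/7
  x_1 = 5/7;  a_1 = 2;  x_2 = (x_1 − 2)/3 = -3/7
  x_2 = -3/7;  a_2 = 0;  x_3 = (x_2 − 0)/3 = -1/7
  x_3 = -1/7;  a_3 = 2;  x_4 = (x_3 − 2)/3 = -5/7
Digits: (2, 2, 0, 2).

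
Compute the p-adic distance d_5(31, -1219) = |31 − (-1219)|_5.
d_5(31, -1219) = 1/625

Step 1 — x − y = 31 − (-1219) = 1250. Step 2 — v_5(1250) = 4 (factor: 1250 = (5^4 · 2); the sign does not affect v_p). Step 3 — |x − y|_5 = 5^{-4} = 1/625.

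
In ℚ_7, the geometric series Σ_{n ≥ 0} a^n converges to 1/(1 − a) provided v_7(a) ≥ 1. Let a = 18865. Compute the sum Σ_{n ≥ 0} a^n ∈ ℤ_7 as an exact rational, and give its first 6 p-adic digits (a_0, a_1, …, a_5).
Σ a^n = 1/(1 − a) = -1/18864;  first 6 digits = (1, 0, 0, 6, 0, 1)

v_7(a) = 3 ≥ 1, so the series converges in ℤ_7 to 1/(1 − a) = 1/(1 − 18865) = -1/18864. Expand this rational in ℤ_7: compute digits iteratively via d_i = x_i mod 7, x_{i+1} = (x_i − d_i)/7. The first 6 digits are (1, 0, 0, 6, 0, 1).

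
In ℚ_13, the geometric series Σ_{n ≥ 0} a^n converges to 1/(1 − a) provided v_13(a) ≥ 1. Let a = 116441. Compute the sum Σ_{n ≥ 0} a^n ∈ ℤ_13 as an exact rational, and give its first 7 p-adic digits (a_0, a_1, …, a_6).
Σ a^n = 1/(1 − a) = -1/116440;  first 7 digits = (1, 0, 0, 1, 4, 0, 1)

v_13(a) = 3 ≥ 1, so the series converges in ℤ_13 to 1/(1 − a) = 1/(1 − 116441) = -1/116440. Expand this rational in ℤ_13: compute digits iteratively via d_i = x_i mod 13, x_{i+1} = (x_i − d_i)/13. The first 7 digits are (1, 0, 0, 1, 4, 0, 1).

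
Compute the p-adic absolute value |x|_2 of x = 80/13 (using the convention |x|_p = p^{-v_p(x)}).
|80/13|_2 = 1/16

Step 1 — compute v_2(x) by factoring powers of 2 out of the numerator and denominator: v_2(80/13) = 4. Step 2 — apply |x|_p = p^{-v_p(x)} = 2^{-4} = 1/16.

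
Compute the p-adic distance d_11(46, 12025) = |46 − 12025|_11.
d_11(46, 12025) = 1/1331

Step 1 — x − y = 46 − 12025 = -11979. Step 2 — v_11(-11979) = 3 (factor: -11979 = −(11^3 · 9); the sign does not affect v_p). Step 3 — |x − y|_11 = 11^{-3} = 1/1331.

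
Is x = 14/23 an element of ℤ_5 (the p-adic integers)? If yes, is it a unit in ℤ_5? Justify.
x ∈ ℤ_5^× (unit); v_5(x) = 0

ℤ_5 = {x ∈ ℚ_5 : v_5(x) ≥ 0} and ℤ_5^× = {x ∈ ℤ_5 : v_5(x) = 0}. Here v_5(14/23) = v_5(num) − v_5(den) = 0; compare against these criteria.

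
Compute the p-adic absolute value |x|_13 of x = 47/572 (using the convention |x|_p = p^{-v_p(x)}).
|47/572|_13 = 13

Step 1 — compute v_13(x) by factoring powers of 13 out of the numerator and denominator: v_13(47/572) = -1. Step 2 — apply |x|_p = p^{-v_p(x)} = 13^{1} = 13.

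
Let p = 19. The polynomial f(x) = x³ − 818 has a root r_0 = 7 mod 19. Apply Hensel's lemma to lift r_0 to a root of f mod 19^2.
r_1 = 273 (mod 361)

Hensel: r_{i+1} = r_i − f(r_i)/f′(r_i) mod 19^{i+2}, where f′(x) = 3x². Iterate:
  r_0 = 7 (mod 19)
  r_1 = 273 (mod 361)
Final: r = 273 with f(r) ≡ 0 mod 19^2.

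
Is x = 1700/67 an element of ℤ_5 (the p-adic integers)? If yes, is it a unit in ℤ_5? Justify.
x ∈ ℤ_5 but not a unit; v_5(x) = 2 > 0

ℤ_5 = {x ∈ ℚ_5 : v_5(x) ≥ 0} and ℤ_5^× = {x ∈ ℤ_5 : v_5(x) = 0}. Here v_5(1700/67) = v_5(num) − v_5(den) = 2; compare against these criteria.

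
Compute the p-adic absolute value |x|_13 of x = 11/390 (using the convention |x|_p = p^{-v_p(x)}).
|11/390|_13 = 13

Step 1 — compute v_13(x) by factoring powers of 13 out of the numerator and denominator: v_13(11/390) = -1. Step 2 — apply |x|_p = p^{-v_p(x)} = 13^{1} = 13.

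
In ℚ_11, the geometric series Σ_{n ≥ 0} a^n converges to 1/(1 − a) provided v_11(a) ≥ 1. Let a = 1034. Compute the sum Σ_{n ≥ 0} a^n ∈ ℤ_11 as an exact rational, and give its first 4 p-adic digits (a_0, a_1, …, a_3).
Σ a^n = 1/(1 − a) = -1/1033;  first 4 digits = (1, 6, 0, 8)

v_11(a) = 1 ≥ 1, so the series converges in ℤ_11 to 1/(1 − a) = 1/(1 − 1034) = -1/1033. Expand this rational in ℤ_11: compute digits iteratively via d_i = x_i mod 11, x_{i+1} = (x_i − d_i)/11. The first 4 digits are (1, 6, 0, 8).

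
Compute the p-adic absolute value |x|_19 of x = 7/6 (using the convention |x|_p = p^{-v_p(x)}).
|7/6|_19 = 1

Step 1 — compute v_19(x) by factoring powers of 19 out of the numerator and denominator: v_19(7/6) = 0. Step 2 — apply |x|_p = p^{-v_p(x)} = 19^{0} = 1.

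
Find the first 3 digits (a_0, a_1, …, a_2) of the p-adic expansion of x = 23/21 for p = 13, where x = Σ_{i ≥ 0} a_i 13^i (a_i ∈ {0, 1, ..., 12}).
(a_0, …, a_2) = (11, 11, 9)

v_13(23/21) = 0 (numerator and denominator both coprime to 13), so x ∈ ℤ_13^×. Compute digits iteratively via a_i = x_i mod 13, x_{i+1} = (x_i − a_i)/13, with x_0 = x:
  x_0 = 23/21;  a_0 = 11;  x_1 = (x_0 − 11)/13 = -16/21
  x_1 = -16/21;  a_1 = 11;  x_2 = (x_1 − 11)/13 = -19/21
  x_2 = -19/21;  a_2 = 9;  x_3 = (x_2 − 9)/13 = -16/21
Digits: (11, 11, 9).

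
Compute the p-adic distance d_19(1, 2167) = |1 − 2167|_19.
d_19(1, 2167) = 1/361

Step 1 — x − y = 1 − 2167 = -2166. Step 2 — v_19(-2166) = 2 (factor: -2166 = −(19^2 · 6); the sign does not affect v_p). Step 3 — |x − y|_19 = 19^{-2} = 1/361.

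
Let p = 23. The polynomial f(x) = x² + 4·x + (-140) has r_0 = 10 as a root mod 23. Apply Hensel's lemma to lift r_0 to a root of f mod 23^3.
r_2 = 10 (mod 12167)

Hensel: r_{i+1} = r_i − f(r_i)·(f′(r_i))^{-1} mod 23^{i+2}, f′(x) = 2x + 4. Iterate:
  r_0 = 10 (mod 23)
  r_1 = 10 (mod 529)
  r_2 = 10 (mod 12167)
Final: r = 10 satisfies f(r) ≡ 0 mod 23^3.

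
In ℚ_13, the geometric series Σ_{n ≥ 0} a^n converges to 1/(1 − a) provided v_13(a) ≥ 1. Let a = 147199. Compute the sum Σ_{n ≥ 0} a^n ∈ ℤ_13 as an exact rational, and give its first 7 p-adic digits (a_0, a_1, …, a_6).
Σ a^n = 1/(1 − a) = -1/147198;  first 7 digits = (1, 0, 0, 2, 5, 0, 4)

v_13(a) = 3 ≥ 1, so the series converges in ℤ_13 to 1/(1 − a) = 1/(1 − 147199) = -1/147198. Expand this rational in ℤ_13: compute digits iteratively via d_i = x_i mod 13, x_{i+1} = (x_i − d_i)/13. The first 7 digits are (1, 0, 0, 2, 5, 0, 4).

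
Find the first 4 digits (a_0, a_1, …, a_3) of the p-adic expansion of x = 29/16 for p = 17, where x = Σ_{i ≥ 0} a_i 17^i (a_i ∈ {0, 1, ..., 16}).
(a_0, …, a_3) = (5, 3, 3, 3)

v_17(29/16) = 0 (numerator and denominator both coprime to 17), so x ∈ ℤ_17^×. Compute digits iteratively via a_i = x_i mod 17, x_{i+1} = (x_i − a_i)/17, with x_0 = x:
  x_0 = 29/16;  a_0 = 5;  x_1 = (x_0 − 5)/17 = -3/16
  x_1 = -3/16;  a_1 = 3;  x_2 = (x_1 − 3)/17 = -3/16
  x_2 = -3/16;  a_2 = 3;  x_3 = (x_2 − 3)/17 = -3/16
  x_3 = -3/16;  a_3 = 3;  x_4 = (x_3 − 3)/17 = -3/16
Digits: (5, 3, 3, 3).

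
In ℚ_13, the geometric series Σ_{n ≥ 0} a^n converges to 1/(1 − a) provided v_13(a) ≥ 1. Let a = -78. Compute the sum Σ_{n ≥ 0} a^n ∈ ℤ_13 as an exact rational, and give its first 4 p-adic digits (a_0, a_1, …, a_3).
Σ a^n = 1/(1 − a) = 1/79;  first 4 digits = (1, 7, 9, 7)

v_13(a) = 1 ≥ 1, so the series converges in ℤ_13 to 1/(1 − a) = 1/(1 − (-78)) = 1/79. Expand this rational in ℤ_13: compute digits iteratively via d_i = x_i mod 13, x_{i+1} = (x_i − d_i)/13. The first 4 digits are (1, 7, 9, 7).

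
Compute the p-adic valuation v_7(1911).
v_7(1911) = 2

v_7(n) is the largest exponent k such that 7^k divides n. Factor out: 1911 = 7^2 · 39. (Sign doesn't affect v_p.) So v_7(1911) = 2.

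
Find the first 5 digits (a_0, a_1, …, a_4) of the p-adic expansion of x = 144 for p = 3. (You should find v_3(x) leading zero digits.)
(a_0, …, a_4) = (0, 0, 1, 2, 1)

v_3(144) = 2, so a_0 = ... = a_1 = 0. Factor out: x = 3^2 · u with u = 16 a unit in ℤ_3. Expand u iteratively via a_{v+i} = u_i mod 3, u_{i+1} = (u_i − a_{v+i})/3:
  u_0 = 16;  a_2 = 1;  u_1 = (u_0 − 1)/3 = 5
  u_1 = 5;  a_3 = 2;  u_2 = (u_1 − 2)/3 = 1
  u_2 = 1;  a_4 = 1;  u_3 = (u_2 − 1)/3 = 0
Digits: (0, 0, 1, 2, 1).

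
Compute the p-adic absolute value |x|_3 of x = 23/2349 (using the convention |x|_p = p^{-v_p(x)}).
|23/2349|_3 = 81

Step 1 — compute v_3(x) by factoring powers of 3 out of the numerator and denominator: v_3(23/2349) = -4. Step 2 — apply |x|_p = p^{-v_p(x)} = 3^{4} = 81.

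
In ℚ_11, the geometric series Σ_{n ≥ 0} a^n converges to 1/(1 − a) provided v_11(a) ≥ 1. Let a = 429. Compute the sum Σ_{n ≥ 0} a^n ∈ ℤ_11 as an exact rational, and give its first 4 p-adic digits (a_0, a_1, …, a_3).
Σ a^n = 1/(1 − a) = -1/428;  first 4 digits = (1, 6, 6, 2)

v_11(a) = 1 ≥ 1, so the series converges in ℤ_11 to 1/(1 − a) = 1/(1 − 429) = -1/428. Expand this rational in ℤ_11: compute digits iteratively via d_i = x_i mod 11, x_{i+1} = (x_i − d_i)/11. The first 4 digits are (1, 6, 6, 2).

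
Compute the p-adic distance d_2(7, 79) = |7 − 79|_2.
d_2(7, 79) = 1/8

Step 1 — x − y = 7 − 79 = -72. Step 2 — v_2(-72) = 3 (factor: -72 = −(2^3 · 9); the sign does not affect v_p). Step 3 — |x − y|_2 = 2^{-3} = 1/8.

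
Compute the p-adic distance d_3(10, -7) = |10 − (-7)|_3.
d_3(10, -7) = 1

Step 1 — x − y = 10 − (-7) = 17. Step 2 — v_3(17) = 0 (factor: 17 = (3^0 · 17); the sign does not affect v_p). Step 3 — |x − y|_3 = 3^{0} = 1.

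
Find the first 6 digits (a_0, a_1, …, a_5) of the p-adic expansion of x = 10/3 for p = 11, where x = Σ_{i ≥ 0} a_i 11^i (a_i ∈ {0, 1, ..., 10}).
(a_0, …, a_5) = (7, 7, 3, 7, 3, 7)

v_11(10/3) = 0 (numerator and denominator both coprime to 11), so x ∈ ℤ_11^×. Compute digits iteratively via a_i = x_i mod 11, x_{i+1} = (x_i − a_i)/11, with x_0 = x:
  x_0 = 10/3;  a_0 = 7;  x_1 = (x_0 − 7)/11 = -1/3
  x_1 = -1/3;  a_1 = 7;  x_2 = (x_1 − 7)/11 = -2/3
  x_2 = -2/3;  a_2 = 3;  x_3 = (x_2 − 3)/11 = -1/3
  x_3 = -1/3;  a_3 = 7;  x_4 = (x_3 − 7)/11 = -2/3
  x_4 = -2/3;  a_4 = 3;  x_5 = (x_4 − 3)/11 = -1/3
  x_5 = -1/3;  a_5 = 7;  x_6 = (x_5 − 7)/11 = -2/3
Digits: (7, 7, 3, 7, 3, 7).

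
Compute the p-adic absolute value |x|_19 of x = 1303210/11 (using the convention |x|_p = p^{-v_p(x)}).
|1303210/11|_19 = 1/130321

Step 1 — compute v_19(x) by factoring powers of 19 out of the numerator and denominator: v_19(1303210/11) = 4. Step 2 — apply |x|_p = p^{-v_p(x)} = 19^{-4} = 1/130321.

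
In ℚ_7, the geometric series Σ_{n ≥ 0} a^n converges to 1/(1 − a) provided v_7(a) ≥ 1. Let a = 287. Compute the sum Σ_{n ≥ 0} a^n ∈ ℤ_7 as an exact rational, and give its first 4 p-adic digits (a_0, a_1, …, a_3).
Σ a^n = 1/(1 − a) = -1/286;  first 4 digits = (1, 6, 6, 1)

v_7(a) = 1 ≥ 1, so the series converges in ℤ_7 to 1/(1 − a) = 1/(1 − 287) = -1/286. Expand this rational in ℤ_7: compute digits iteratively via d_i = x_i mod 7, x_{i+1} = (x_i − d_i)/7. The first 4 digits are (1, 6, 6, 1).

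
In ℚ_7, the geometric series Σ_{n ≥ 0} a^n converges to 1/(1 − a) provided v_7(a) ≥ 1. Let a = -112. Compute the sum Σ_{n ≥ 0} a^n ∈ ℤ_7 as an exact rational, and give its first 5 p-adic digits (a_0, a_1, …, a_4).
Σ a^n = 1/(1 − a) = 1/113;  first 5 digits = (1, 5, 1, 0, 3)

v_7(a) = 1 ≥ 1, so the series converges in ℤ_7 to 1/(1 − a) = 1/(1 − (-112)) = 1/113. Expand this rational in ℤ_7: compute digits iteratively via d_i = x_i mod 7, x_{i+1} = (x_i − d_i)/7. The first 5 digits are (1, 5, 1, 0, 3).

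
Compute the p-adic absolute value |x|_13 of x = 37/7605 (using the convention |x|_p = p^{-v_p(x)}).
|37/7605|_13 = 169

Step 1 — compute v_13(x) by factoring powers of 13 out of the numerator and denominator: v_13(37/7605) = -2. Step 2 — apply |x|_p = p^{-v_p(x)} = 13^{2} = 169.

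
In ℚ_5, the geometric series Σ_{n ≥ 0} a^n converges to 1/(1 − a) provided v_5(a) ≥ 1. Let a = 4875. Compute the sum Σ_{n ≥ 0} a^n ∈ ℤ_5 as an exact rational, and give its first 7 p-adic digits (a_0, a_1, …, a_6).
Σ a^n = 1/(1 − a) = -1/4874;  first 7 digits = (1, 0, 0, 4, 2, 1, 1)

v_5(a) = 3 ≥ 1, so the series converges in ℤ_5 to 1/(1 − a) = 1/(1 − 4875) = -1/4874. Expand this rational in ℤ_5: compute digits iteratively via d_i = x_i mod 5, x_{i+1} = (x_i − d_i)/5. The first 7 digits are (1, 0, 0, 4, 2, 1, 1).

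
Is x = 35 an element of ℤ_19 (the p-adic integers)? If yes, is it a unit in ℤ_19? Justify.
x ∈ ℤ_19^× (unit); v_19(x) = 0

ℤ_19 = {x ∈ ℚ_19 : v_19(x) ≥ 0} and ℤ_19^× = {x ∈ ℤ_19 : v_19(x) = 0}. Here v_19(35) = v_19(num) − v_19(den) = 0; compare against these criteria.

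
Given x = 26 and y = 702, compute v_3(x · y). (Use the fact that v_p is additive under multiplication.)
v_3(18252) = 3

v_p(x) = 0 (factor: 26 = 3^0 · 26); v_p(y) = 3 (factor: 702 = 3^3 · 26). Additivity: v_p(xy) = v_p(x) + v_p(y) = 0 + 3 = 3. (Direct check: xy = 18252 = 3^3 · (676).)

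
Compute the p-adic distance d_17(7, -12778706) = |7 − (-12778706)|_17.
d_17(7, -12778706) = 1/1419857

Step 1 — x − y = 7 − (-12778706) = 12778713. Step 2 — v_17(12778713) = 5 (factor: 12778713 = (17^5 · 9); the sign does not affect v_p). Step 3 — |x − y|_17 = 17^{-5} = 1/1419857.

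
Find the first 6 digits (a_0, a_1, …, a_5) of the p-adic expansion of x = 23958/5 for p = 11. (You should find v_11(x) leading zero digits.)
(a_0, …, a_5) = (0, 0, 0, 8, 4, 4)

v_11(23958/5) = 3, so a_0 = ... = a_2 = 0. Factor out: x = 11^3 · u with u = 18/5 a unit in ℤ_11. Expand u iteratively via a_{v+i} = u_i mod 11, u_{i+1} = (u_i − a_{v+i})/11:
  u_0 = 18/5;  a_3 = 8;  u_1 = (u_0 − 8)/11 = -2/5
  u_1 = -2/5;  a_4 = 4;  u_2 = (u_1 − 4)/11 = -2/5
  u_2 = -2/5;  a_5 = 4;  u_3 = (u_2 − 4)/11 = -2/5
Digits: (0, 0, 0, 8, 4, 4).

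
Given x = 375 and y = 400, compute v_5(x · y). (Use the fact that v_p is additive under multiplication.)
v_5(150000) = 5

v_p(x) = 3 (factor: 375 = 5^3 · 3); v_p(y) = 2 (factor: 400 = 5^2 · 16). Additivity: v_p(xy) = v_p(x) + v_p(y) = 3 + 2 = 5. (Direct check: xy = 150000 = 5^5 · (48).)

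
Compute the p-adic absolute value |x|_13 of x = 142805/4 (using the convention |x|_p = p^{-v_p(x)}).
|142805/4|_13 = 1/28561

Step 1 — compute v_13(x) by factoring powers of 13 out of the numerator and denominator: v_13(142805/4) = 4. Step 2 — apply |x|_p = p^{-v_p(x)} = 13^{-4} = 1/28561.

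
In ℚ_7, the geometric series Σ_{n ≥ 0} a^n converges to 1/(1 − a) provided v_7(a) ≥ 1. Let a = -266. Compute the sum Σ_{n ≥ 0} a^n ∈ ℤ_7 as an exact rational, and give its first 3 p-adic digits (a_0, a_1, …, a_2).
Σ a^n = 1/(1 − a) = 1/267;  first 3 digits = (1, 4, 3)

v_7(a) = 1 ≥ 1, so the series converges in ℤ_7 to 1/(1 − a) = 1/(1 − (-266)) = 1/267. Expand this rational in ℤ_7: compute digits iteratively via d_i = x_i mod 7, x_{i+1} = (x_i − d_i)/7. The first 3 digits are (1, 4, 3).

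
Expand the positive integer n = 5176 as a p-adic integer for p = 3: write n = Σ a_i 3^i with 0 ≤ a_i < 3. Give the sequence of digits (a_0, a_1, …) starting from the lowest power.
(a_0, a_1, …) = (1, 0, 2, 2, 0, 0, 1, 2)

Repeated division by 3 gives the digits low-to-high: 5176 = 1 + 2·3^2 + 2·3^3 + 1·3^6 + 2·3^7. Digit sequence: (1, 0, 2, 2, 0, 0, 1, 2).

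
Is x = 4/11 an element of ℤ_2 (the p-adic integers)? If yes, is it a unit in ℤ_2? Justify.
x ∈ ℤ_2 but not a unit; v_2(x) = 2 > 0

ℤ_2 = {x ∈ ℚ_2 : v_2(x) ≥ 0} and ℤ_2^× = {x ∈ ℤ_2 : v_2(x) = 0}. Here v_2(4/11) = v_2(num) − v_2(den) = 2; compare against these criteria.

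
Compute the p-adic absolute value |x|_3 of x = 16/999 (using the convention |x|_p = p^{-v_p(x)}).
|16/999|_3 = 27

Step 1 — compute v_3(x) by factoring powers of 3 out of the numerator and denominator: v_3(16/999) = -3. Step 2 — apply |x|_p = p^{-v_p(x)} = 3^{3} = 27.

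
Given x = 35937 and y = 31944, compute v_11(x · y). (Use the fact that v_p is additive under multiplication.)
v_11(1147971528) = 6

v_p(x) = 3 (factor: 35937 = 11^3 · 27); v_p(y) = 3 (factor: 31944 = 11^3 · 24). Additivity: v_p(xy) = v_p(x) + v_p(y) = 3 + 3 = 6. (Direct check: xy = 1147971528 = 11^6 · (648).)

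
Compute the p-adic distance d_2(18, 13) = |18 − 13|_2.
d_2(18, 13) = 1

Step 1 — x − y = 18 − 13 = 5. Step 2 — v_2(5) = 0 (factor: 5 = (2^0 · 5); the sign does not affect v_p). Step 3 — |x − y|_2 = 2^{0} = 1.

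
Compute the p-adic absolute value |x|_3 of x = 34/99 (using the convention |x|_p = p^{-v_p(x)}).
|34/99|_3 = 9

Step 1 — compute v_3(x) by factoring powers of 3 out of the numerator and denominator: v_3(34/99) = -2. Step 2 — apply |x|_p = p^{-v_p(x)} = 3^{2} = 9.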